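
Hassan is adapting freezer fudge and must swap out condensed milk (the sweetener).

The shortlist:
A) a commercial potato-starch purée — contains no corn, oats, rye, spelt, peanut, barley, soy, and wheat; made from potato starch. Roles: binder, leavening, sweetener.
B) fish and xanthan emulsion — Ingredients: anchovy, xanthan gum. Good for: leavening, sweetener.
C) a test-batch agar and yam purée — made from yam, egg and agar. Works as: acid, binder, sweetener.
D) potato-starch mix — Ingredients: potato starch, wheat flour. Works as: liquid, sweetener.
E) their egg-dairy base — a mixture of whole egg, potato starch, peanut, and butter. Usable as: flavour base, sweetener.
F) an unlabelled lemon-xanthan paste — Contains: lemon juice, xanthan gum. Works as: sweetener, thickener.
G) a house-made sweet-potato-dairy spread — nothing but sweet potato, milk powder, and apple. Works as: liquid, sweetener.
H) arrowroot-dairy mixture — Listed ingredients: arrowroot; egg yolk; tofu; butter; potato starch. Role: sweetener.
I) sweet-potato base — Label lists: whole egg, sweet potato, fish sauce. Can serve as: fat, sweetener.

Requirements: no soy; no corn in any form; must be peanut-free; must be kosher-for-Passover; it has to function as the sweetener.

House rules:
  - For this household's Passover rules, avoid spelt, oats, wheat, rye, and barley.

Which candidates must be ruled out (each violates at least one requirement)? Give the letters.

D, E, H

A: all constraints satisfied — OK
B: works as a sweetener, kosher-for-Passover, no corn — valid
C: no soy, no peanut — keep
D: has wheat flour, so not kosher-for-Passover — no
E: has peanut, so not peanut-free — no
F: only lemon juice and xanthan gum; none excluded — keep
G: no corn, no soy — keep
H: has tofu, so not soy-free — reject
I: works as a sweetener, no peanut, kosher-for-Passover — keep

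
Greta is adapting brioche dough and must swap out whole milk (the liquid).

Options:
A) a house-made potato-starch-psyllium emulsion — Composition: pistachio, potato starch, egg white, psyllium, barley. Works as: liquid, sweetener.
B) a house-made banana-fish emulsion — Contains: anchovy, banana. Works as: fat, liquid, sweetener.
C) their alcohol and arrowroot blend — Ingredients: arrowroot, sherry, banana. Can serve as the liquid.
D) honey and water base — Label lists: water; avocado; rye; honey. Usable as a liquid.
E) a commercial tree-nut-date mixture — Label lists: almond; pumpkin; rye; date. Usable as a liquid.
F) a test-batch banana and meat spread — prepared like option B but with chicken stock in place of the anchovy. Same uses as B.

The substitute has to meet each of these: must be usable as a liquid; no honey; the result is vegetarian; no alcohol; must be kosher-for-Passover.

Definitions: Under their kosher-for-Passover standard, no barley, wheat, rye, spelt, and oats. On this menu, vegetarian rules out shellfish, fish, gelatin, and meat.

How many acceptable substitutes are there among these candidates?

0

A: has barley, so not kosher-for-Passover — out
B: has anchovy, so not vegetarian — out
C: has sherry, so not alcohol-free — out
D: has rye, so not kosher-for-Passover; has honey, so not honey-free — reject
E: has rye, so not kosher-for-Passover — no
F: has chicken stock, so not vegetarian — reject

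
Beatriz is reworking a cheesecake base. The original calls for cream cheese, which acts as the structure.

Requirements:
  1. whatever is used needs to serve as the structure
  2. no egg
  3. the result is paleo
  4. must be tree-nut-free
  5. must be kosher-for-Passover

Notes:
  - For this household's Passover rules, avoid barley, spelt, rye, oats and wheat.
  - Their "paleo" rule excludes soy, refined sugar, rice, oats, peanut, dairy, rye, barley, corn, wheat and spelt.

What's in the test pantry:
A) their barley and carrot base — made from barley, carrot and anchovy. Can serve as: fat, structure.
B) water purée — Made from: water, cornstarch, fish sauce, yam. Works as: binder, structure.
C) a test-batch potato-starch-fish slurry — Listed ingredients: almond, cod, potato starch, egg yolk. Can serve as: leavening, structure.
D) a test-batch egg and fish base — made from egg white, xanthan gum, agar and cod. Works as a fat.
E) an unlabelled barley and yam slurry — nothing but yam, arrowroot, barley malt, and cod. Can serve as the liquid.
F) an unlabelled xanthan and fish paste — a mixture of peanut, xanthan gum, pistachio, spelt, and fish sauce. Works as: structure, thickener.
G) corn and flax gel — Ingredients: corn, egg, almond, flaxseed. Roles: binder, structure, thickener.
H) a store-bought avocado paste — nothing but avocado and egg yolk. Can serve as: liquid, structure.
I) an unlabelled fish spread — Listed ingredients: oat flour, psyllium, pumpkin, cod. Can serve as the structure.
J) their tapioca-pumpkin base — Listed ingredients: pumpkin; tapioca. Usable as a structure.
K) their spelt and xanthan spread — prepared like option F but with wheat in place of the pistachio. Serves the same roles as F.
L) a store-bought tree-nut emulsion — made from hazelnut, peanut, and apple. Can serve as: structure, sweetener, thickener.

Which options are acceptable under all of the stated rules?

J

A: has barley, so not kosher-for-Passover; has barley, so not paleo — reject
B: has cornstarch, so not paleo — no
C: has almond, so not tree-nut-free; has egg yolk, so not egg-free — reject
D: not usable as a structure; has egg white, so not egg-free — no
E: not usable as a structure; has barley malt, so not kosher-for-Passover (and 1 more) — reject
F: has spelt, so not kosher-for-Passover; has peanut, so not paleo (and 1 more) — out
G: has corn, so not paleo; has almond, so not tree-nut-free (and 1 more) — reject
H: has egg yolk, so not egg-free — no
I: has oat flour, so not kosher-for-Passover; has oat flour, so not paleo — reject
J: no tree nuts, kosher-for-Passover — OK
K: has spelt, so not kosher-for-Passover; has peanut, so not paleo — no
L: has peanut, so not paleo; has hazelnut, so not tree-nut-free — out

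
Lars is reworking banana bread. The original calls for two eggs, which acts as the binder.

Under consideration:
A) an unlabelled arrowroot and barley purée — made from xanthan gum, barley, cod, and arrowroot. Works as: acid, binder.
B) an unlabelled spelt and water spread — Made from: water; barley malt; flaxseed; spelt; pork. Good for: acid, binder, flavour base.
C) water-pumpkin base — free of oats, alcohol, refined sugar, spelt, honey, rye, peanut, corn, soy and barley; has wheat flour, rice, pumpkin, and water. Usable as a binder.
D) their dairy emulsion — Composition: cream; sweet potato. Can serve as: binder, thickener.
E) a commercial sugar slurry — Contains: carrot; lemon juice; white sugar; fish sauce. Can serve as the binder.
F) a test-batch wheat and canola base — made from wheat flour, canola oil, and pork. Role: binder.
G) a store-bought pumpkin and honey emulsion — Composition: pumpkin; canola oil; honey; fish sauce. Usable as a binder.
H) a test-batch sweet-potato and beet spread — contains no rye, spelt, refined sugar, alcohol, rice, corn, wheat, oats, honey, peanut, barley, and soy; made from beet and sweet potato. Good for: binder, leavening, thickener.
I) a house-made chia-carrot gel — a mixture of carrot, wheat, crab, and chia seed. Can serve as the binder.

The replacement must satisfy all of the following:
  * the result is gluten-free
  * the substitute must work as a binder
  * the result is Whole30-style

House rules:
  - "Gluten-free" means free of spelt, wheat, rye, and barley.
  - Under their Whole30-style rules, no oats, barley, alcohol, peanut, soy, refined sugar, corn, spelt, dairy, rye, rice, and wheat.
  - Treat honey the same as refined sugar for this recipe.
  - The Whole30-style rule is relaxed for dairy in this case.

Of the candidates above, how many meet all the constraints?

2

A: has barley, so not gluten-free; has barley, so not Whole30-style — reject
B: has barley malt, so not gluten-free; has barley malt, so not Whole30-style — reject
C: has wheat flour, so not gluten-free; has rice, so not Whole30-style — reject
D: dairy is permitted under the Whole30-style carve-out; nothing else excluded — OK
E: has white sugar, so not Whole30-style — out
F: has wheat flour, so not gluten-free; has wheat flour, so not Whole30-style — out
G: has honey, so not Whole30-style — out
H: gluten-free, Whole30-style — OK
I: has wheat, so not gluten-free; has wheat, so not Whole30-style — reject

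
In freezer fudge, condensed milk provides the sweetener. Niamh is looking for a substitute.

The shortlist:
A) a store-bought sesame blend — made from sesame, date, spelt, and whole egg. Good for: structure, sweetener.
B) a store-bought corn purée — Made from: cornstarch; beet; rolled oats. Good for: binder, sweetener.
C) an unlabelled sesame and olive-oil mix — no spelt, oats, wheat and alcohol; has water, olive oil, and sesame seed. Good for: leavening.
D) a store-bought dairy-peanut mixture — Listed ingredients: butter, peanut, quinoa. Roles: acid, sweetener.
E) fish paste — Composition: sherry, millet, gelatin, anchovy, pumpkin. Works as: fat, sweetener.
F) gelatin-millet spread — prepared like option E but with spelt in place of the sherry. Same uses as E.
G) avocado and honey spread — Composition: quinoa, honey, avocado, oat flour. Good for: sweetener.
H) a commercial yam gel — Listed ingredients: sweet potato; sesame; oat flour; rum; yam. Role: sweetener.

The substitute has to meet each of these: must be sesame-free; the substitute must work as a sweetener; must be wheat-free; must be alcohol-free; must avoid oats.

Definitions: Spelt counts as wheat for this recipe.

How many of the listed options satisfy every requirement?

A: has spelt, so not wheat-free; has sesame, so not sesame-free — out
B: has rolled oats, so not oat-free — out
C: not usable as a sweetener; has sesame seed, so not sesame-free — out
D: only butter, peanut and quinoa; none excluded — keep
E: has sherry, so not alcohol-free — reject
F: has spelt, so not wheat-free — reject
G: has oat flour, so not oat-free — reject
H: has oat flour, so not oat-free; has sesame, so not sesame-free (and 1 more) — reject

1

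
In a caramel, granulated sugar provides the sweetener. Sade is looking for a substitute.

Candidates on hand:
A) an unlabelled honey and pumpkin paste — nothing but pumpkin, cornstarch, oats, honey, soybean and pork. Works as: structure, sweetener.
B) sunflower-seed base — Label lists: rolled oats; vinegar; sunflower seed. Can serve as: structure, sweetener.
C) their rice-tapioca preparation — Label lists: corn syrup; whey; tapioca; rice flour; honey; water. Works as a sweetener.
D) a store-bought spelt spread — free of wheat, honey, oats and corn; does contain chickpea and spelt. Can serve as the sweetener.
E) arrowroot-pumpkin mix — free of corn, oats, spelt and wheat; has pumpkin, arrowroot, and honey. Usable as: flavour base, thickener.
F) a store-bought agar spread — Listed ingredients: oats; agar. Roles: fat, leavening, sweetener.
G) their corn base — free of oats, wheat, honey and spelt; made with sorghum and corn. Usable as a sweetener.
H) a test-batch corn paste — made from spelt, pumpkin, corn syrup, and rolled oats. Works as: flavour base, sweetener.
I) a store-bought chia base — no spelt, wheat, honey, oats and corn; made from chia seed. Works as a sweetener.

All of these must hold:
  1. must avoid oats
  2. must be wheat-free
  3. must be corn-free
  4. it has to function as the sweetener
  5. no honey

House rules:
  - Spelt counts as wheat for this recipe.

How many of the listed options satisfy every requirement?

A: has honey, so not honey-free; has oats, so not oat-free (and 1 more) — reject
B: has rolled oats, so not oat-free — reject
C: has honey, so not honey-free; has corn syrup, so not corn-free — reject
D: has spelt, so not wheat-free — out
E: not usable as a sweetener; has honey, so not honey-free — reject
F: has oats, so not oat-free — no
G: has corn, so not corn-free — reject
H: has rolled oats, so not oat-free; has corn syrup, so not corn-free (and 1 more) — no
I: works as a sweetener, no corn, no oats — keep

1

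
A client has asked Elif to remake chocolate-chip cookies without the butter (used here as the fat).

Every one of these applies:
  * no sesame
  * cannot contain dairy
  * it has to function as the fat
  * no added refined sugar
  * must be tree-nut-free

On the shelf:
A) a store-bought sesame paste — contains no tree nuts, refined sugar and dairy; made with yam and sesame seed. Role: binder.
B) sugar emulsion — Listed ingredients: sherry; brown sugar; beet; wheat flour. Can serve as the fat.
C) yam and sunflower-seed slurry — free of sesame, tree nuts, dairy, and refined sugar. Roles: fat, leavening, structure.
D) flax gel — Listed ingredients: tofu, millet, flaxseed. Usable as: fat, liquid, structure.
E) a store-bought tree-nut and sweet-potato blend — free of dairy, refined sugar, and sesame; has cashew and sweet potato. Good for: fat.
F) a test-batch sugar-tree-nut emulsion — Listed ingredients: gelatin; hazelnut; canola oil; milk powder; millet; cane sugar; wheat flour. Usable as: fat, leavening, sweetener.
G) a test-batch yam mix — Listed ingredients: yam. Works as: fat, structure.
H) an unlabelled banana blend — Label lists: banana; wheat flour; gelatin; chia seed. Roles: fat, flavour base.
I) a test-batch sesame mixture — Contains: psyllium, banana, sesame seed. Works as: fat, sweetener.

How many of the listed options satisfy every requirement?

4

A: not usable as a fat; has sesame seed, so not sesame-free — out
B: has brown sugar, so not no-added-sugar — out
C: no sesame, no tree nuts — keep
D: no sesame, no refined sugar — OK
E: has cashew, so not tree-nut-free — reject
F: has cane sugar, so not no-added-sugar; has hazelnut, so not tree-nut-free (and 1 more) — out
G: no dairy, no sesame — OK
H: works as a fat, no sesame, no tree nuts — keep
I: has sesame seed, so not sesame-free — reject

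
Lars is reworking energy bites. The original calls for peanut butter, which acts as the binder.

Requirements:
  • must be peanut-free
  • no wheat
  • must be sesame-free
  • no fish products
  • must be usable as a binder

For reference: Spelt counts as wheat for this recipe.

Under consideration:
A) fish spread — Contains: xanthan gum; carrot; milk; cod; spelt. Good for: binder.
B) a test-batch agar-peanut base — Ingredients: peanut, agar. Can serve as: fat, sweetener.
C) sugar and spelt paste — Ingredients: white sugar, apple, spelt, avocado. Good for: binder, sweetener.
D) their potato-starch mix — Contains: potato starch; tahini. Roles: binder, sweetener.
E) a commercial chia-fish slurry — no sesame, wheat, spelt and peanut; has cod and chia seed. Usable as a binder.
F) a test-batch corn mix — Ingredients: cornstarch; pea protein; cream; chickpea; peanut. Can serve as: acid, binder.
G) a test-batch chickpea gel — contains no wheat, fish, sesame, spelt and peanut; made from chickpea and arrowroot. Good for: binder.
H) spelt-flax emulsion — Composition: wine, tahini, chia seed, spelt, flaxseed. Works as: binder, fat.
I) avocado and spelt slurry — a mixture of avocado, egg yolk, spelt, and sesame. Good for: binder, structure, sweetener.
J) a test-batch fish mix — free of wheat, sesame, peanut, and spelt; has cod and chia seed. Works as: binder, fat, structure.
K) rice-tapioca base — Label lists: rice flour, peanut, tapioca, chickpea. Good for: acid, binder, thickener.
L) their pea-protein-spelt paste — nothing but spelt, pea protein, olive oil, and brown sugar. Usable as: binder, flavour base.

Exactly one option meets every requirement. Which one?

G

A: has cod, so not fish-free; has spelt, so not wheat-free — reject
B: not usable as a binder; has peanut, so not peanut-free — reject
C: has spelt, so not wheat-free — out
D: has tahini, so not sesame-free — reject
E: has cod, so not fish-free — reject
F: has peanut, so not peanut-free — reject
G: nothing on the exclusion list — valid
H: has spelt, so not wheat-free; has tahini, so not sesame-free — no
I: has spelt, so not wheat-free; has sesame, so not sesame-free — no
J: has cod, so not fish-free — reject
K: has peanut, so not peanut-free — no
L: has spelt, so not wheat-free — out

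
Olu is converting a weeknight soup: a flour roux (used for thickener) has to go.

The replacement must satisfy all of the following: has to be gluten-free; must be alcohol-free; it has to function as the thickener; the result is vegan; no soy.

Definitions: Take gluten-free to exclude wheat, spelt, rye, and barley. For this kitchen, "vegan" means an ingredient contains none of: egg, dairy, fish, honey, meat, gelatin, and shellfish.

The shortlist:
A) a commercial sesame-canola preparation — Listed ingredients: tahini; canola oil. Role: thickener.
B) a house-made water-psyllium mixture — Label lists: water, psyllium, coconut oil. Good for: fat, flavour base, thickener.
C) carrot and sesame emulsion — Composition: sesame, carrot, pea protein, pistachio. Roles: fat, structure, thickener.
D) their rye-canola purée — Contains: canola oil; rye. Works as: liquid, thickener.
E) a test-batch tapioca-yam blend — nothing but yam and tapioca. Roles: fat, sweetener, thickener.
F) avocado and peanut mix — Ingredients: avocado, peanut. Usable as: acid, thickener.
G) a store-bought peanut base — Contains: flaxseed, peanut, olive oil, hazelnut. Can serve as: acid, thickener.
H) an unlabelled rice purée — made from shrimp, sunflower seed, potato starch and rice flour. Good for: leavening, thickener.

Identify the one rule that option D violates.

usable as a thickener: satisfied
gluten-free: has rye — fails
vegan: satisfied
alcohol-free: satisfied
soy-free: satisfied

gluten-free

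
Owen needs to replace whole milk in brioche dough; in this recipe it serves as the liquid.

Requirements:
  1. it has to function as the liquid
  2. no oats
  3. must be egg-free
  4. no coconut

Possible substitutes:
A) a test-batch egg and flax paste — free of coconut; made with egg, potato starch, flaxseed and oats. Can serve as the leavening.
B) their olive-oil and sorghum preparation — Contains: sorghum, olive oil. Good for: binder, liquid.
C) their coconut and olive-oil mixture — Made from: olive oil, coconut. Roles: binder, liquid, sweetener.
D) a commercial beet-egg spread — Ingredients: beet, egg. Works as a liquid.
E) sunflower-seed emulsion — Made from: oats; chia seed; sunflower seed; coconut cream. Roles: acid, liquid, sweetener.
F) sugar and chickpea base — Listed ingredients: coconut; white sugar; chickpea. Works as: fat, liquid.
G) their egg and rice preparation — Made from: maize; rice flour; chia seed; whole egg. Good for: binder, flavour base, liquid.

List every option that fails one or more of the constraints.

A: not usable as a liquid; has oats, so not oat-free (and 1 more) — reject
B: works as a liquid, no coconut, no egg — keep
C: has coconut, so not coconut-free — out
D: has egg, so not egg-free — out
E: has oats, so not oat-free; has coconut cream, so not coconut-free — no
F: has coconut, so not coconut-free — out
G: has whole egg, so not egg-free — out

A, C, D, E, F, G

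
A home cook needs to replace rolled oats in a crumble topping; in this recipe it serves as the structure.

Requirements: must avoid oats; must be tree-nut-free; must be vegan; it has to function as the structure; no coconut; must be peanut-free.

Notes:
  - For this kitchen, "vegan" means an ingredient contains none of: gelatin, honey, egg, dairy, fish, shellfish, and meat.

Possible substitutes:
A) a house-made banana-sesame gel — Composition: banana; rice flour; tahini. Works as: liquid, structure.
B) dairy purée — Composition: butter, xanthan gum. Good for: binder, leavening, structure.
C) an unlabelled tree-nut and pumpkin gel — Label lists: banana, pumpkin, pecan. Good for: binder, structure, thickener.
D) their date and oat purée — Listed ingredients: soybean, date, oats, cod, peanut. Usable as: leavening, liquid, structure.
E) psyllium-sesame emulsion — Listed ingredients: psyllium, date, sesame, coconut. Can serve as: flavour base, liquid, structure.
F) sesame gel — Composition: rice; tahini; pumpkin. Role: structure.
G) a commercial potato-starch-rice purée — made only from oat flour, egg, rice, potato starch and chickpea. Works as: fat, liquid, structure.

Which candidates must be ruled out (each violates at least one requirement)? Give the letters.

B, C, D, E, G

A: only rice flour, tahini and banana; none excluded — valid
B: has butter, so not vegan — out
C: has pecan, so not tree-nut-free — reject
D: has cod, so not vegan; has peanut, so not peanut-free (and 1 more) — no
E: has coconut, so not coconut-free — no
F: only rice, tahini and pumpkin; none excluded — OK
G: has egg, so not vegan; has oat flour, so not oat-free — out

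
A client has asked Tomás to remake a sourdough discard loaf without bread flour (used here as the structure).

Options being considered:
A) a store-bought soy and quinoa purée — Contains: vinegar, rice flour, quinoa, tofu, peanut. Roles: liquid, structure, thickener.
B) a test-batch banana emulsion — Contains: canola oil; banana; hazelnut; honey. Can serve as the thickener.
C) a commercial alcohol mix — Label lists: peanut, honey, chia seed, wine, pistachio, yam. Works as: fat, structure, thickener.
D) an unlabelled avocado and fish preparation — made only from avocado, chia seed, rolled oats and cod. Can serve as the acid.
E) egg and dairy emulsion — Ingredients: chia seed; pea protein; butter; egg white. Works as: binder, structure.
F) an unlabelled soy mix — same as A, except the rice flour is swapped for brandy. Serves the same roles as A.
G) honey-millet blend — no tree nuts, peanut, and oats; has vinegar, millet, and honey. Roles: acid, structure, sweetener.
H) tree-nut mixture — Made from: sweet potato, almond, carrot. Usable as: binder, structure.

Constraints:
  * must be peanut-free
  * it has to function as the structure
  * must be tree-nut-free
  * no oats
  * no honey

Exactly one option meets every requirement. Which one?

E

A: has peanut, so not peanut-free — reject
B: not usable as a structure; has honey, so not honey-free (and 1 more) — reject
C: has peanut, so not peanut-free; has honey, so not honey-free (and 1 more) — no
D: not usable as a structure; has rolled oats, so not oat-free — no
E: no oats, no tree nuts — keep
F: has peanut, so not peanut-free — out
G: has honey, so not honey-free — reject
H: has almond, so not tree-nut-free — no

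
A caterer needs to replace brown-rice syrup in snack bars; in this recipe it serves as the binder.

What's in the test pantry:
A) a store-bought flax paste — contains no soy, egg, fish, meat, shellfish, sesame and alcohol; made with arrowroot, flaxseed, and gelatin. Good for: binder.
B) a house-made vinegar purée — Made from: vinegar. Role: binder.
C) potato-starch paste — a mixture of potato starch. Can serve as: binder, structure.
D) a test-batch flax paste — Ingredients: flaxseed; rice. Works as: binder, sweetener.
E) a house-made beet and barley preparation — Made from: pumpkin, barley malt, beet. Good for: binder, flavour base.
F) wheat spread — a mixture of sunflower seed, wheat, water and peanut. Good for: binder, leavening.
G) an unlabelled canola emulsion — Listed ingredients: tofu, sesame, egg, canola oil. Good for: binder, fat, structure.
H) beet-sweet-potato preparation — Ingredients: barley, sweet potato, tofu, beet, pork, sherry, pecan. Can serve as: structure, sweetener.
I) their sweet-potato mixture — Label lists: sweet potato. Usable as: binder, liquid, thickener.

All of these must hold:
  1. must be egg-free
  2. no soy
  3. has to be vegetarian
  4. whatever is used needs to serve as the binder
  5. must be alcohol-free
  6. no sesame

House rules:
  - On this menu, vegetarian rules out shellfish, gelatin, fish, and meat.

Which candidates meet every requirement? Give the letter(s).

A: has gelatin, so not vegetarian — out
B: only vinegar; none excluded — OK
C: all constraints satisfied — OK
D: no alcohol, no sesame — valid
E: only barley malt, beet, and pumpkin; none excluded — OK
F: every rule checks out — valid
G: has sesame, so not sesame-free; has egg, so not egg-free (and 1 more) — reject
H: not usable as a binder; has pork, so not vegetarian (and 2 more) — reject
I: only sweet potato; none excluded — valid

B, C, D, E, F, I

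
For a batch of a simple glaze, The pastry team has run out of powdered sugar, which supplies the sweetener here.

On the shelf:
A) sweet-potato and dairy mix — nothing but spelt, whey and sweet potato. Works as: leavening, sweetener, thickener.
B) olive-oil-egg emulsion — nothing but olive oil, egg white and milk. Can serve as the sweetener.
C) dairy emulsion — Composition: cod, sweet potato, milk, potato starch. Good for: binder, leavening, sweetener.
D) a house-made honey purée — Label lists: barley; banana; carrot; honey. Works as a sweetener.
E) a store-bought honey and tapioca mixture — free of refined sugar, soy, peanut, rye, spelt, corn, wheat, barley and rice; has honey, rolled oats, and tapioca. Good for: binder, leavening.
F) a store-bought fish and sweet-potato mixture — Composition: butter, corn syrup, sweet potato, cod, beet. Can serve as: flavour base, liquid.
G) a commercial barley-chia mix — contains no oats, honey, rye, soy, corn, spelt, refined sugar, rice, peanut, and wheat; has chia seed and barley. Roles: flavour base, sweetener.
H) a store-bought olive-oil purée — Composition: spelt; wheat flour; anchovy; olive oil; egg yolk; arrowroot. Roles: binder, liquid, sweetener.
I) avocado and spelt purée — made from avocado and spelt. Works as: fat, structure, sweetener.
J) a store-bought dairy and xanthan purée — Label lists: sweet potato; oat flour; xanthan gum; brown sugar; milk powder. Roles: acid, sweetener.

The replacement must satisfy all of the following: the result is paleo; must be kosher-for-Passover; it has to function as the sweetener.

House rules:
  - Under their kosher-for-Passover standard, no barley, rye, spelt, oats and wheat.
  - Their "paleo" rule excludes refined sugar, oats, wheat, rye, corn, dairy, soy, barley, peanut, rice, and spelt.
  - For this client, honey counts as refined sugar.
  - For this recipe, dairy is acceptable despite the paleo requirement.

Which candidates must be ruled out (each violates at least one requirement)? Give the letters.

A: has spelt, so not kosher-for-Passover; has spelt, so not paleo — out
B: dairy is permitted under the paleo carve-out; nothing else excluded — OK
C: dairy is permitted under the paleo carve-out; nothing else excluded — valid
D: has barley, so not kosher-for-Passover; has barley, so not paleo — out
E: not usable as a sweetener; has rolled oats, so not kosher-for-Passover (and 1 more) — no
F: not usable as a sweetener; has corn syrup, so not paleo — reject
G: has barley, so not kosher-for-Passover; has barley, so not paleo — reject
H: has spelt, so not kosher-for-Passover; has spelt, so not paleo — out
I: has spelt, so not kosher-for-Passover; has spelt, so not paleo — out
J: has oat flour, so not kosher-for-Passover; has oat flour, so not paleo — no

A, D, E, F, G, H, I, J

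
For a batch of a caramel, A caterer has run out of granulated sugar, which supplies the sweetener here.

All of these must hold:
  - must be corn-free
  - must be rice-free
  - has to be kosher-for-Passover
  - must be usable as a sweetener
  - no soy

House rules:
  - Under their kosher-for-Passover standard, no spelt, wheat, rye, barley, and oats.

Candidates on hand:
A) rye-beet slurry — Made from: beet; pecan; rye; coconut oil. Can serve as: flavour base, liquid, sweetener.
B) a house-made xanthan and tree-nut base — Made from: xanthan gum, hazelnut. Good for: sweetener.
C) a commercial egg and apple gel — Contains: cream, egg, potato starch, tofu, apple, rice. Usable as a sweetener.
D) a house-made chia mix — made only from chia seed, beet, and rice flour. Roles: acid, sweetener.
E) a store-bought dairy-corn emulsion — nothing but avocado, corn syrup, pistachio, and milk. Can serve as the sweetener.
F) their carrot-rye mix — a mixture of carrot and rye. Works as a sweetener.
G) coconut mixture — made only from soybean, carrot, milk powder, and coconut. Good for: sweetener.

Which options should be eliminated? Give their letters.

A, C, D, E, F, G

A: has rye, so not kosher-for-Passover — no
B: only hazelnut and xanthan gum; none excluded — keep
C: has tofu, so not soy-free; has rice, so not rice-free — no
D: has rice flour, so not rice-free — reject
E: has corn syrup, so not corn-free — out
F: has rye, so not kosher-for-Passover — reject
G: has soybean, so not soy-free — no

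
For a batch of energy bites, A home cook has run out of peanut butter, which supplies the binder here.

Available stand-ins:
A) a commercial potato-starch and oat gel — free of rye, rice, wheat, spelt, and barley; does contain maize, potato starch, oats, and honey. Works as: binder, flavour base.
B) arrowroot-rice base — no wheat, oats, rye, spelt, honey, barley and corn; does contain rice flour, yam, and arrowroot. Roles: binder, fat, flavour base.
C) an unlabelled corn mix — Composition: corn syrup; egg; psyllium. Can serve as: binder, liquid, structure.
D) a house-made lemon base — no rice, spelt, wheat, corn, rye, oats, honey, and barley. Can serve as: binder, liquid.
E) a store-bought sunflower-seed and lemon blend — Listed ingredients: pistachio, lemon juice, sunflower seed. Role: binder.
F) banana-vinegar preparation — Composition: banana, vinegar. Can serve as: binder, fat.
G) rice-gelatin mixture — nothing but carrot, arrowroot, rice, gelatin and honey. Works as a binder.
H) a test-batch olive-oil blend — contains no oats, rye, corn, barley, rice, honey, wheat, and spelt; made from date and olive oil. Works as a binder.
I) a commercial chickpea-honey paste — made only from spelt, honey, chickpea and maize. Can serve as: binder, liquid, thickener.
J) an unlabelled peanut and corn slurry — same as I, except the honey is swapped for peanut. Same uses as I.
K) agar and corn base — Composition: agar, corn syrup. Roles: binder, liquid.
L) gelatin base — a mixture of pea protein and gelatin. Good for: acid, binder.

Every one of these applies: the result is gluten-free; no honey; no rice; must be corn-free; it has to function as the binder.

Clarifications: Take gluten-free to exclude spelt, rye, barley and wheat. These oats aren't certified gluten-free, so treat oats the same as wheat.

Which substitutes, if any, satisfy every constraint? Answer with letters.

D, E, F, H, L

A: has oats, so not gluten-free; has maize, so not corn-free (and 1 more) — out
B: has rice flour, so not rice-free — reject
C: has corn syrup, so not corn-free — out
D: works as a binder, no honey, no corn — valid
E: every rule checks out — keep
F: only vinegar and banana; none excluded — OK
G: has rice, so not rice-free; has honey, so not honey-free — out
H: all constraints satisfied — keep
I: has spelt, so not gluten-free; has maize, so not corn-free (and 1 more) — no
J: has spelt, so not gluten-free; has maize, so not corn-free — reject
K: has corn syrup, so not corn-free — reject
L: every rule checks out — OK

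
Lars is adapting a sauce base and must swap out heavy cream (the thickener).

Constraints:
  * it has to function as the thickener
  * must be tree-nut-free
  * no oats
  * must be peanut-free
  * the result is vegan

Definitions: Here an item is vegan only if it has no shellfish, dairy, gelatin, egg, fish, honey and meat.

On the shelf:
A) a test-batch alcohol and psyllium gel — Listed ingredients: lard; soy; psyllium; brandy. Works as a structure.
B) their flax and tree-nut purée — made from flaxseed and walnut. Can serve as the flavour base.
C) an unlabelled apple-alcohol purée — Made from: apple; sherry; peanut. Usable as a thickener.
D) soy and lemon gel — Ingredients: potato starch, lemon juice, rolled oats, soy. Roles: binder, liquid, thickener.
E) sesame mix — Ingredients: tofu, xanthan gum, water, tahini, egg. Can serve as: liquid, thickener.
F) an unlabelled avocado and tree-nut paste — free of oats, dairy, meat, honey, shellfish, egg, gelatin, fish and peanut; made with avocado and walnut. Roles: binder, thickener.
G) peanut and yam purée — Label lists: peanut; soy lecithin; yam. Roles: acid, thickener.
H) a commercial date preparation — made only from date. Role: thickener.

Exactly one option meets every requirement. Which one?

A: not usable as a thickener; has lard, so not vegan — no
B: not usable as a thickener; has walnut, so not tree-nut-free — no
C: has peanut, so not peanut-free — out
D: has rolled oats, so not oat-free — no
E: has egg, so not vegan — out
F: has walnut, so not tree-nut-free — out
G: has peanut, so not peanut-free — out
H: works as a thickener, no peanut, no oats — valid

H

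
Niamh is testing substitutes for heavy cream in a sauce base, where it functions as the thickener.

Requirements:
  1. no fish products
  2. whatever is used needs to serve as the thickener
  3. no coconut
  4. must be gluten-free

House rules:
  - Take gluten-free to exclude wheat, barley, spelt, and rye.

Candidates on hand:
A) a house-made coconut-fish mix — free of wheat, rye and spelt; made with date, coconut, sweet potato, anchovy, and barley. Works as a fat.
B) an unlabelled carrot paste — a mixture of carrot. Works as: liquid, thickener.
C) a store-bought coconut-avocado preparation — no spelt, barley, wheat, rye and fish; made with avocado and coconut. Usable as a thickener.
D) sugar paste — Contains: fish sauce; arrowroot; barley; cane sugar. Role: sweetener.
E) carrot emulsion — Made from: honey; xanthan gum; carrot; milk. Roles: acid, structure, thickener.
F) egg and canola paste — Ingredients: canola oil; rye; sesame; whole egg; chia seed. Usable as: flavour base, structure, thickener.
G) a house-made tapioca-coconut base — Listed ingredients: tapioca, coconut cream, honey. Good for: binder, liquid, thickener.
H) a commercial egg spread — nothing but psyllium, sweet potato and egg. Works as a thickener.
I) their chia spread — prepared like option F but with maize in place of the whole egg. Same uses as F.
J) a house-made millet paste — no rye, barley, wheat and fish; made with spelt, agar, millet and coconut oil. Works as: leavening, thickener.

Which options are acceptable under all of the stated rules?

B, E, H

A: not usable as a thickener; has barley, so not gluten-free (and 2 more) — out
B: works as a thickener, gluten-free, no fish — keep
C: has coconut, so not coconut-free — no
D: not usable as a thickener; has barley, so not gluten-free (and 1 more) — no
E: nothing on the exclusion list — OK
F: has rye, so not gluten-free — reject
G: has coconut cream, so not coconut-free — reject
H: works as a thickener, no coconut, gluten-free — keep
I: has rye, so not gluten-free — reject
J: has spelt, so not gluten-free; has coconut oil, so not coconut-free — out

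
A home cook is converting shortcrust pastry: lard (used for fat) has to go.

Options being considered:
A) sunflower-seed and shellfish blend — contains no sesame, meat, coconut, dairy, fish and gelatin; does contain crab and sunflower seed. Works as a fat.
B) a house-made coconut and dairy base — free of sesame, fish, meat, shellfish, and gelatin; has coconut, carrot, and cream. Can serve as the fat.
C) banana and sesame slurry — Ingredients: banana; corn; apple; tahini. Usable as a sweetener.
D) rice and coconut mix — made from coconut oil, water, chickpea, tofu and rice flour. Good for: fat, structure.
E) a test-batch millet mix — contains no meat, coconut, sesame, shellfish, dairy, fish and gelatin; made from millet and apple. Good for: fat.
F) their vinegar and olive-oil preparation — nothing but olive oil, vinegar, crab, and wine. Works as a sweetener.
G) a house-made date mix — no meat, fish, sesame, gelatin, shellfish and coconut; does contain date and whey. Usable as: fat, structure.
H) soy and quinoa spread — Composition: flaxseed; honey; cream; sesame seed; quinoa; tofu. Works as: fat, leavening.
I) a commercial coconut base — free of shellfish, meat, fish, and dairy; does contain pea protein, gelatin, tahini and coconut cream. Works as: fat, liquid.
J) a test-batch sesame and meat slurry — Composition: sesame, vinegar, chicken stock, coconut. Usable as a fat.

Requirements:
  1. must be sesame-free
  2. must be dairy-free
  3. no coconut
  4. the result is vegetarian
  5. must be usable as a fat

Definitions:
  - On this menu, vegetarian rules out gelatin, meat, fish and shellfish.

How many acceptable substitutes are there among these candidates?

A: has crab, so not vegetarian — reject
B: has cream, so not dairy-free; has coconut, so not coconut-free — no
C: not usable as a fat; has tahini, so not sesame-free — out
D: has coconut oil, so not coconut-free — no
E: works as a fat, no sesame, no dairy — valid
F: not usable as a fat; has crab, so not vegetarian — reject
G: has whey, so not dairy-free — reject
H: has cream, so not dairy-free; has sesame seed, so not sesame-free — out
I: has gelatin, so not vegetarian; has tahini, so not sesame-free (and 1 more) — reject
J: has chicken stock, so not vegetarian; has sesame, so not sesame-free (and 1 more) — no

1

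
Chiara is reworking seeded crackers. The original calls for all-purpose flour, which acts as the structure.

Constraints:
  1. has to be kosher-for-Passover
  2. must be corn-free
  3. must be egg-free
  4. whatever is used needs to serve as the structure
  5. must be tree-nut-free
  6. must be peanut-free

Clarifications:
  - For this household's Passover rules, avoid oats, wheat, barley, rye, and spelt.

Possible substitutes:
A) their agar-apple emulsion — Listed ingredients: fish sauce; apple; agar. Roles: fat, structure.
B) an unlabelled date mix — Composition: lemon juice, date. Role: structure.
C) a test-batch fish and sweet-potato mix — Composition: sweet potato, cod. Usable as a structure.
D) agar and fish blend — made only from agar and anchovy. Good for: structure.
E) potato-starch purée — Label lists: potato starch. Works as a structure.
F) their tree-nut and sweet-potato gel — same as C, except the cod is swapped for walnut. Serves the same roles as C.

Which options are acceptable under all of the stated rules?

A: every rule checks out — OK
B: no corn, no peanut — valid
C: kosher-for-Passover, no corn — valid
D: works as a structure, no egg, no peanut — valid
E: works as a structure, no peanut, no egg — keep
F: has walnut, so not tree-nut-free — reject

A, B, C, D, E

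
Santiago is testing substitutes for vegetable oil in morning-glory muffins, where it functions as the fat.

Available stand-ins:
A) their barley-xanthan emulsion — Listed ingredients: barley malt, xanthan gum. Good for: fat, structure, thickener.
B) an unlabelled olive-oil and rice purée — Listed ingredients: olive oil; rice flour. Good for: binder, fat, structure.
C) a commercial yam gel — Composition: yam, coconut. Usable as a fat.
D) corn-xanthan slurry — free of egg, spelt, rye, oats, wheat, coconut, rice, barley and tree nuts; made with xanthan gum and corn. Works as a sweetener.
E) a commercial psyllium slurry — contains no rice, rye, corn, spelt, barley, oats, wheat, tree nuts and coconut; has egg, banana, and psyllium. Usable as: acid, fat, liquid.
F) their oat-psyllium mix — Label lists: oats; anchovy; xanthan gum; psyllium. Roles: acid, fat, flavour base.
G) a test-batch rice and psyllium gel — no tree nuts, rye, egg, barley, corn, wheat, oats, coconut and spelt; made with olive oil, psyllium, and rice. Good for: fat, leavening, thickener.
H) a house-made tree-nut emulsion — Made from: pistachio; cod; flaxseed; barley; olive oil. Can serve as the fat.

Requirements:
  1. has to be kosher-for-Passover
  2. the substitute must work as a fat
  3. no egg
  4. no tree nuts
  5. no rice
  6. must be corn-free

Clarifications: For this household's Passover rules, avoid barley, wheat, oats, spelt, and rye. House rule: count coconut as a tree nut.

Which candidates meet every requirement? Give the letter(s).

none

A: has barley malt, so not kosher-for-Passover — reject
B: has rice flour, so not rice-free — reject
C: has coconut, so not tree-nut-free — out
D: not usable as a fat; has corn, so not corn-free — no
E: has egg, so not egg-free — no
F: has oats, so not kosher-for-Passover — reject
G: has rice, so not rice-free — reject
H: has barley, so not kosher-for-Passover; has pistachio, so not tree-nut-free — out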